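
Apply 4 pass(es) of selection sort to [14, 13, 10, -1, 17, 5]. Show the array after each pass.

Pass 1: Select minimum -1 at index 3, swap -> [-1, 13, 10, 14, 17, 5]
Pass 2: Select minimum 5 at index 5, swap -> [-1, 5, 10, 14, 17, 13]
Pass 3: Select minimum 10 at index 2, swap -> [-1, 5, 10, 14, 17, 13]
Pass 4: Select minimum 13 at index 5, swap -> [-1, 5, 10, 13, 17, 14]


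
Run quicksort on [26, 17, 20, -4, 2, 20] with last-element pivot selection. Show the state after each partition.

Partition 1: pivot=20 at index 4 -> [17, 20, -4, 2, 20, 26]
Partition 2: pivot=2 at index 1 -> [-4, 2, 17, 20, 20, 26]
Partition 3: pivot=20 at index 3 -> [-4, 2, 17, 20, 20, 26]


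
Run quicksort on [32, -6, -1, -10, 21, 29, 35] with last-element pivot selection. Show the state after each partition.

Partition 1: pivot=35 at index 6 -> [32, -6, -1, -10, 21, 29, 35]
Partition 2: pivot=29 at index 4 -> [-6, -1, -10, 21, 29, 32, 35]
Partition 3: pivot=21 at index 3 -> [-6, -1, -10, 21, 29, 32, 35]
Partition 4: pivot=-10 at index 0 -> [-10, -1, -6, 21, 29, 32, 35]
Partition 5: pivot=-6 at index 1 -> [-10, -6, -1, 21, 29, 32, 35]


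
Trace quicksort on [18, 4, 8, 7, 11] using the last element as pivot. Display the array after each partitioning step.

Partition 1: pivot=11 at index 3 -> [4, 8, 7, 11, 18]
Partition 2: pivot=7 at index 1 -> [4, 7, 8, 11, 18]


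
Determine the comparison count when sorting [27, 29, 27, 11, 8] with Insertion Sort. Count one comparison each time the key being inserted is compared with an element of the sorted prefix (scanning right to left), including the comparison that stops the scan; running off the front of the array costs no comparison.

Insert 29: 27 <= 29 (stop) = 1 comparison(s) -> [27, 29, 27, 11, 8]
Insert 27: 29 > 27 (shift), 27 <= 27 (stop) = 2 comparison(s) -> [27, 27, 29, 11, 8]
Insert 11: 29 > 11 (shift), 27 > 11 (shift), 27 > 11 (shift), reached front = 3 comparison(s) -> [11, 27, 27, 29, 8]
Insert 8: 29 > 8 (shift), 27 > 8 (shift), 27 > 8 (shift), 11 > 8 (shift), reached front = 4 comparison(s) -> [8, 11, 27, 27, 29]
Total comparisons: 1 + 2 + 3 + 4 = 10


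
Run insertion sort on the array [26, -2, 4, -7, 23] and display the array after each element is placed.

First element 26 is already 'sorted'
Insert -2: shifted 1 elements -> [-2, 26, 4, -7, 23]
Insert 4: shifted 1 elements -> [-2, 4, 26, -7, 23]
Insert -7: shifted 3 elements -> [-7, -2, 4, 26, 23]
Insert 23: shifted 1 elements -> [-7, -2, 4, 23, 26]


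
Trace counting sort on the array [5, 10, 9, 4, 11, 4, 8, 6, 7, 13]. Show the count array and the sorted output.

Count array: [0, 0, 0, 0, 2, 1, 1, 1, 1, 1, 1, 1, 0, 1]
(count[i] = number of elements equal to i)
Cumulative count: [0, 0, 0, 0, 2, 3, 4, 5, 6, 7, 8, 9, 9, 10]
Sorted: [4, 4, 5, 6, 7, 8, 9, 10, 11, 13]


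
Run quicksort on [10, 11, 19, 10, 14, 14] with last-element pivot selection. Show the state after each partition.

Partition 1: pivot=14 at index 4 -> [10, 11, 10, 14, 14, 19]
Partition 2: pivot=14 at index 3 -> [10, 11, 10, 14, 14, 19]
Partition 3: pivot=10 at index 1 -> [10, 10, 11, 14, 14, 19]


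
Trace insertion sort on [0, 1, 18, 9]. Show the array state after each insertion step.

First element 0 is already 'sorted'
Insert 1: shifted 0 elements -> [0, 1, 18, 9]
Insert 18: shifted 0 elements -> [0, 1, 18, 9]
Insert 9: shifted 1 elements -> [0, 1, 9, 18]


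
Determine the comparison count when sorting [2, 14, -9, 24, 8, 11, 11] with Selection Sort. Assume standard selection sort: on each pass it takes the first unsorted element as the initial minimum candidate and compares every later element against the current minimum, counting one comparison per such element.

Pass 1: scan indices 1..6 for the minimum = 6 comparison(s); min is -9, place at index 0 -> [-9, 14, 2, 24, 8, 11, 11]
Pass 2: scan indices 2..6 for the minimum = 5 comparison(s); min is 2, place at index 1 -> [-9, 2, 14, 24, 8, 11, 11]
Pass 3: scan indices 3..6 for the minimum = 4 comparison(s); min is 8, place at index 2 -> [-9, 2, 8, 24, 14, 11, 11]
Pass 4: scan indices 4..6 for the minimum = 3 comparison(s); min is 11, place at index 3 -> [-9, 2, 8, 11, 14, 24, 11]
Pass 5: scan indices 5..6 for the minimum = 2 comparison(s); min is 11, place at index 4 -> [-9, 2, 8, 11, 11, 24, 14]
Pass 6: scan indices 6..6 for the minimum = 1 comparison(s); min is 14, place at index 5 -> [-9, 2, 8, 11, 11, 14, 24]
Selection sort always scans the whole unsorted suffix, so the count is (n-1) + (n-2) + ... + 1 = n(n-1)/2 = 7*6/2 = 21 regardless of the input order.
Total comparisons: 6 + 5 + 4 + 3 + 2 + 1 = 21


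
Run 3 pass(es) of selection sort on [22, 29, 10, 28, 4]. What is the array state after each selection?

Pass 1: Select minimum 4 at index 4, swap -> [4, 29, 10, 28, 22]
Pass 2: Select minimum 10 at index 2, swap -> [4, 10, 29, 28, 22]
Pass 3: Select minimum 22 at index 4, swap -> [4, 10, 22, 28, 29]


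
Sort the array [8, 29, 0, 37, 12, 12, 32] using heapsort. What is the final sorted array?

Build heap: [37, 29, 32, 8, 12, 12, 0]
Extract 37: [32, 29, 12, 8, 12, 0, 37]
Extract 32: [29, 12, 12, 8, 0, 32, 37]
Extract 29: [12, 8, 12, 0, 29, 32, 37]
Extract 12: [12, 8, 0, 12, 29, 32, 37]
Extract 12: [8, 0, 12, 12, 29, 32, 37]
Extract 8: [0, 8, 12, 12, 29, 32, 37]


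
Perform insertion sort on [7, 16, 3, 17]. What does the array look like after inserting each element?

First element 7 is already 'sorted'
Insert 16: shifted 0 elements -> [7, 16, 3, 17]
Insert 3: shifted 2 elements -> [3, 7, 16, 17]
Insert 17: shifted 0 elements -> [3, 7, 16, 17]


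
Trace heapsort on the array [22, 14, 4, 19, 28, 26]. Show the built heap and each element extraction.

Build heap: [28, 22, 26, 19, 14, 4]
Extract 28: [26, 22, 4, 19, 14, 28]
Extract 26: [22, 19, 4, 14, 26, 28]
Extract 22: [19, 14, 4, 22, 26, 28]
Extract 19: [14, 4, 19, 22, 26, 28]
Extract 14: [4, 14, 19, 22, 26, 28]


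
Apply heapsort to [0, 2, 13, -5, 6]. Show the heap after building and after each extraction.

Build heap: [13, 6, 0, -5, 2]
Extract 13: [6, 2, 0, -5, 13]
Extract 6: [2, -5, 0, 6, 13]
Extract 2: [0, -5, 2, 6, 13]
Extract 0: [-5, 0, 2, 6, 13]


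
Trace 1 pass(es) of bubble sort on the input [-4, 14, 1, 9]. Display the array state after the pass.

After pass 1: [-4, 1, 9, 14] (2 swaps)
Total swaps: 2


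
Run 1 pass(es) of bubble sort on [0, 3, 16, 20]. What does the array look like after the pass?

After pass 1: [0, 3, 16, 20] (0 swaps)
Total swaps: 0


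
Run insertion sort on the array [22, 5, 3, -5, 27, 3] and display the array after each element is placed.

First element 22 is already 'sorted'
Insert 5: shifted 1 elements -> [5, 22, 3, -5, 27, 3]
Insert 3: shifted 2 elements -> [3, 5, 22, -5, 27, 3]
Insert -5: shifted 3 elements -> [-5, 3, 5, 22, 27, 3]
Insert 27: shifted 0 elements -> [-5, 3, 5, 22, 27, 3]
Insert 3: shifted 3 elements -> [-5, 3, 3, 5, 22, 27]


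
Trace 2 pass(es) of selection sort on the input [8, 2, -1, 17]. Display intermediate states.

Pass 1: Select minimum -1 at index 2, swap -> [-1, 2, 8, 17]
Pass 2: Select minimum 2 at index 1, swap -> [-1, 2, 8, 17]


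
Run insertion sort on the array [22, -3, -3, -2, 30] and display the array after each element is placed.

First element 22 is already 'sorted'
Insert -3: shifted 1 elements -> [-3, 22, -3, -2, 30]
Insert -3: shifted 1 elements -> [-3, -3, 22, -2, 30]
Insert -2: shifted 1 elements -> [-3, -3, -2, 22, 30]
Insert 30: shifted 0 elements -> [-3, -3, -2, 22, 30]


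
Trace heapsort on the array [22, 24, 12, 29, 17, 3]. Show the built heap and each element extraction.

Build heap: [29, 24, 12, 22, 17, 3]
Extract 29: [24, 22, 12, 3, 17, 29]
Extract 24: [22, 17, 12, 3, 24, 29]
Extract 22: [17, 3, 12, 22, 24, 29]
Extract 17: [12, 3, 17, 22, 24, 29]
Extract 12: [3, 12, 17, 22, 24, 29]


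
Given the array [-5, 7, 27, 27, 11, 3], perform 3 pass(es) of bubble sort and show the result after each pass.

After pass 1: [-5, 7, 27, 11, 3, 27] (2 swaps)
After pass 2: [-5, 7, 11, 3, 27, 27] (2 swaps)
After pass 3: [-5, 7, 3, 11, 27, 27] (1 swaps)
Total swaps: 5


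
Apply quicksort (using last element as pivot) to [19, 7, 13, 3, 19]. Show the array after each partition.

Partition 1: pivot=19 at index 4 -> [19, 7, 13, 3, 19]
Partition 2: pivot=3 at index 0 -> [3, 7, 13, 19, 19]
Partition 3: pivot=19 at index 3 -> [3, 7, 13, 19, 19]
Partition 4: pivot=13 at index 2 -> [3, 7, 13, 19, 19]


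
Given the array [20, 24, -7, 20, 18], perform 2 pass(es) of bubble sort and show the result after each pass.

After pass 1: [20, -7, 20, 18, 24] (3 swaps)
After pass 2: [-7, 20, 18, 20, 24] (2 swaps)
Total swaps: 5


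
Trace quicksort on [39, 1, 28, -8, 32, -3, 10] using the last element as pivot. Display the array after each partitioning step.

Partition 1: pivot=10 at index 3 -> [1, -8, -3, 10, 32, 28, 39]
Partition 2: pivot=-3 at index 1 -> [-8, -3, 1, 10, 32, 28, 39]
Partition 3: pivot=39 at index 6 -> [-8, -3, 1, 10, 32, 28, 39]
Partition 4: pivot=28 at index 4 -> [-8, -3, 1, 10, 28, 32, 39]


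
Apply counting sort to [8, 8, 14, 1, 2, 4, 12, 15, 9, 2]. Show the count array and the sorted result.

Count array: [0, 1, 2, 0, 1, 0, 0, 0, 2, 1, 0, 0, 1, 0, 1, 1]
(count[i] = number of elements equal to i)
Cumulative count: [0, 1, 3, 3, 4, 4, 4, 4, 6, 7, 7, 7, 8, 8, 9, 10]
Sorted: [1, 2, 2, 4, 8, 8, 9, 12, 14, 15]


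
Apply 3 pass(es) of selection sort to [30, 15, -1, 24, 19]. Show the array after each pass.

Pass 1: Select minimum -1 at index 2, swap -> [-1, 15, 30, 24, 19]
Pass 2: Select minimum 15 at index 1, swap -> [-1, 15, 30, 24, 19]
Pass 3: Select minimum 19 at index 4, swap -> [-1, 15, 19, 24, 30]


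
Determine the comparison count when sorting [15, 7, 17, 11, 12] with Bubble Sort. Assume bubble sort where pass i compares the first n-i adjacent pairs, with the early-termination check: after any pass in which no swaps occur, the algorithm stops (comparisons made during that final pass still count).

Pass 1: compare adjacent pairs (0,1)..(3,4) = 4 comparison(s), 3 swap(s) -> [7, 15, 11, 12, 17]
Pass 2: compare adjacent pairs (0,1)..(2,3) = 3 comparison(s), 2 swap(s) -> [7, 11, 12, 15, 17]
Pass 3: compare adjacent pairs (0,1)..(1,2) = 2 comparison(s), 0 swap(s) -> [7, 11, 12, 15, 17]
No swaps in this pass, so bubble sort stops here.
Total comparisons: 4 + 3 + 2 = 9


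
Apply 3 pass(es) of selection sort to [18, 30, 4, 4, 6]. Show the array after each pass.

Pass 1: Select minimum 4 at index 2, swap -> [4, 30, 18, 4, 6]
Pass 2: Select minimum 4 at index 3, swap -> [4, 4, 18, 30, 6]
Pass 3: Select minimum 6 at index 4, swap -> [4, 4, 6, 30, 18]


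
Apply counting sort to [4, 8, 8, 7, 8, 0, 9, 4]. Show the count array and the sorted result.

Count array: [1, 0, 0, 0, 2, 0, 0, 1, 3, 1]
(count[i] = number of elements equal to i)
Cumulative count: [1, 1, 1, 1, 3, 3, 3, 4, 7, 8]
Sorted: [0, 4, 4, 7, 8, 8, 8, 9]


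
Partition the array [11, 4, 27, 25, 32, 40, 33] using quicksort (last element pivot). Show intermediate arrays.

Partition 1: pivot=33 at index 5 -> [11, 4, 27, 25, 32, 33, 40]
Partition 2: pivot=32 at index 4 -> [11, 4, 27, 25, 32, 33, 40]
Partition 3: pivot=25 at index 2 -> [11, 4, 25, 27, 32, 33, 40]
Partition 4: pivot=4 at index 0 -> [4, 11, 25, 27, 32, 33, 40]


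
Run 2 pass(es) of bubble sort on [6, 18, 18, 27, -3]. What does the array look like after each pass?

After pass 1: [6, 18, 18, -3, 27] (1 swaps)
After pass 2: [6, 18, -3, 18, 27] (1 swaps)
Total swaps: 2


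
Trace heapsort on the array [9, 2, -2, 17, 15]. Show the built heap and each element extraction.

Build heap: [17, 15, -2, 2, 9]
Extract 17: [15, 9, -2, 2, 17]
Extract 15: [9, 2, -2, 15, 17]
Extract 9: [2, -2, 9, 15, 17]
Extract 2: [-2, 2, 9, 15, 17]


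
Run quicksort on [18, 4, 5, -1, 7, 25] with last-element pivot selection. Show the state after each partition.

Partition 1: pivot=25 at index 5 -> [18, 4, 5, -1, 7, 25]
Partition 2: pivot=7 at index 3 -> [4, 5, -1, 7, 18, 25]
Partition 3: pivot=-1 at index 0 -> [-1, 5, 4, 7, 18, 25]
Partition 4: pivot=4 at index 1 -> [-1, 4, 5, 7, 18, 25]


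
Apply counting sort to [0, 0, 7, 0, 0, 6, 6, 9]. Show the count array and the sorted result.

Count array: [4, 0, 0, 0, 0, 0, 2, 1, 0, 1]
(count[i] = number of elements equal to i)
Cumulative count: [4, 4, 4, 4, 4, 4, 6, 7, 7, 8]
Sorted: [0, 0, 0, 0, 6, 6, 7, 9]


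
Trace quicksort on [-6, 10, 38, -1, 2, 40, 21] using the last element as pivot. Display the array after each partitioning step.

Partition 1: pivot=21 at index 4 -> [-6, 10, -1, 2, 21, 40, 38]
Partition 2: pivot=2 at index 2 -> [-6, -1, 2, 10, 21, 40, 38]
Partition 3: pivot=-1 at index 1 -> [-6, -1, 2, 10, 21, 40, 38]
Partition 4: pivot=38 at index 5 -> [-6, -1, 2, 10, 21, 38, 40]


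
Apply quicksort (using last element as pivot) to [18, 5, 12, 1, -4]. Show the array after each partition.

Partition 1: pivot=-4 at index 0 -> [-4, 5, 12, 1, 18]
Partition 2: pivot=18 at index 4 -> [-4, 5, 12, 1, 18]
Partition 3: pivot=1 at index 1 -> [-4, 1, 12, 5, 18]
Partition 4: pivot=5 at index 2 -> [-4, 1, 5, 12, 18]


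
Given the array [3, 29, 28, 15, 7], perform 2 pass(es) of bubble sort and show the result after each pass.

After pass 1: [3, 28, 15, 7, 29] (3 swaps)
After pass 2: [3, 15, 7, 28, 29] (2 swaps)
Total swaps: 5


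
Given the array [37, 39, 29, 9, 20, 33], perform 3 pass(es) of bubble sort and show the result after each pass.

After pass 1: [37, 29, 9, 20, 33, 39] (4 swaps)
After pass 2: [29, 9, 20, 33, 37, 39] (4 swaps)
After pass 3: [9, 20, 29, 33, 37, 39] (2 swaps)
Total swaps: 10


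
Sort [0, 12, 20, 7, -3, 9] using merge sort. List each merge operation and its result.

Divide and conquer:
  Merge [12] + [20] -> [12, 20]
  Merge [0] + [12, 20] -> [0, 12, 20]
  Merge [-3] + [9] -> [-3, 9]
  Merge [7] + [-3, 9] -> [-3, 7, 9]
  Merge [0, 12, 20] + [-3, 7, 9] -> [-3, 0, 7, 9, 12, 20]


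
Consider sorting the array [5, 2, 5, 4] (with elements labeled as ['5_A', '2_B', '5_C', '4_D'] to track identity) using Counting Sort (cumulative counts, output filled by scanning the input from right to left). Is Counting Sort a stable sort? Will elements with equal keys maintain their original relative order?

Trace Counting Sort on the labeled array (the key is the number; the letter only tracks identity):
  Counts for values 0..5: [0, 0, 1, 0, 1, 2]
  Cumulative counts: [0, 0, 1, 1, 2, 4]
  Scan right to left: place 4_D at output index 1
  Scan right to left: place 5_C at output index 3
  Scan right to left: place 2_B at output index 0
  Scan right to left: place 5_A at output index 2
  Output: [2_B, 4_D, 5_A, 5_C]
Equal keys:
  value 5: originally 5_A, 5_C; after sorting 5_A, 5_C -> order preserved
All equal keys kept their original relative order. Counting Sort is stable: scanning the input right to left with decreasing cumulative counts places later duplicates at later output positions.
Answer: Stable


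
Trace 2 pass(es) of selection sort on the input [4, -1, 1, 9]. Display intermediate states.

Pass 1: Select minimum -1 at index 1, swap -> [-1, 4, 1, 9]
Pass 2: Select minimum 1 at index 2, swap -> [-1, 1, 4, 9]


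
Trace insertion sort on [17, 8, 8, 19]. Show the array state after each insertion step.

First element 17 is already 'sorted'
Insert 8: shifted 1 elements -> [8, 17, 8, 19]
Insert 8: shifted 1 elements -> [8, 8, 17, 19]
Insert 19: shifted 0 elements -> [8, 8, 17, 19]


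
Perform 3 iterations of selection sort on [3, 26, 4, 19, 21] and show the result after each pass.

Pass 1: Select minimum 3 at index 0, swap -> [3, 26, 4, 19, 21]
Pass 2: Select minimum 4 at index 2, swap -> [3, 4, 26, 19, 21]
Pass 3: Select minimum 19 at index 3, swap -> [3, 4, 19, 26, 21]


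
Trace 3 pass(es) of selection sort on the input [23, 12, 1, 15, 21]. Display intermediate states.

Pass 1: Select minimum 1 at index 2, swap -> [1, 12, 23, 15, 21]
Pass 2: Select minimum 12 at index 1, swap -> [1, 12, 23, 15, 21]
Pass 3: Select minimum 15 at index 3, swap -> [1, 12, 15, 23, 21]


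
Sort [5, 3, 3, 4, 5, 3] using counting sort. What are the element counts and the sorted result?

Count array: [0, 0, 0, 3, 1, 2]
(count[i] = number of elements equal to i)
Cumulative count: [0, 0, 0, 3, 4, 6]
Sorted: [3, 3, 3, 4, 5, 5]


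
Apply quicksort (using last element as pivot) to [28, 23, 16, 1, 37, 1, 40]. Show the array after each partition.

Partition 1: pivot=40 at index 6 -> [28, 23, 16, 1, 37, 1, 40]
Partition 2: pivot=1 at index 1 -> [1, 1, 16, 28, 37, 23, 40]
Partition 3: pivot=23 at index 3 -> [1, 1, 16, 23, 37, 28, 40]
Partition 4: pivot=28 at index 4 -> [1, 1, 16, 23, 28, 37, 40]


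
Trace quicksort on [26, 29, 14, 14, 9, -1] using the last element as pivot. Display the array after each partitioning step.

Partition 1: pivot=-1 at index 0 -> [-1, 29, 14, 14, 9, 26]
Partition 2: pivot=26 at index 4 -> [-1, 14, 14, 9, 26, 29]
Partition 3: pivot=9 at index 1 -> [-1, 9, 14, 14, 26, 29]
Partition 4: pivot=14 at index 3 -> [-1, 9, 14, 14, 26, 29]


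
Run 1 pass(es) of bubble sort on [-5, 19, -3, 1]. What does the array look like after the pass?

After pass 1: [-5, -3, 1, 19] (2 swaps)
Total swaps: 2


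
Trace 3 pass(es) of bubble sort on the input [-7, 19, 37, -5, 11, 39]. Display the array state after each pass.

After pass 1: [-7, 19, -5, 11, 37, 39] (2 swaps)
After pass 2: [-7, -5, 11, 19, 37, 39] (2 swaps)
After pass 3: [-7, -5, 11, 19, 37, 39] (0 swaps)
Total swaps: 4


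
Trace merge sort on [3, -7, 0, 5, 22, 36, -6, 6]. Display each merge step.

Divide and conquer:
  Merge [3] + [-7] -> [-7, 3]
  Merge [0] + [5] -> [0, 5]
  Merge [-7, 3] + [0, 5] -> [-7, 0, 3, 5]
  Merge [22] + [36] -> [22, 36]
  Merge [-6] + [6] -> [-6, 6]
  Merge [22, 36] + [-6, 6] -> [-6, 6, 22, 36]
  Merge [-7, 0, 3, 5] + [-6, 6, 22, 36] -> [-7, -6, 0, 3, 5, 6, 22, 36]


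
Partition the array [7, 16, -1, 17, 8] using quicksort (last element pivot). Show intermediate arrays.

Partition 1: pivot=8 at index 2 -> [7, -1, 8, 17, 16]
Partition 2: pivot=-1 at index 0 -> [-1, 7, 8, 17, 16]
Partition 3: pivot=16 at index 3 -> [-1, 7, 8, 16, 17]


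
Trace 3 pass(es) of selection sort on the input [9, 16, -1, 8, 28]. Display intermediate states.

Pass 1: Select minimum -1 at index 2, swap -> [-1, 16, 9, 8, 28]
Pass 2: Select minimum 8 at index 3, swap -> [-1, 8, 9, 16, 28]
Pass 3: Select minimum 9 at index 2, swap -> [-1, 8, 9, 16, 28]


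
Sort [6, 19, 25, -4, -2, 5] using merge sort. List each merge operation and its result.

Divide and conquer:
  Merge [19] + [25] -> [19, 25]
  Merge [6] + [19, 25] -> [6, 19, 25]
  Merge [-2] + [5] -> [-2, 5]
  Merge [-4] + [-2, 5] -> [-4, -2, 5]
  Merge [6, 19, 25] + [-4, -2, 5] -> [-4, -2, 5, 6, 19, 25]


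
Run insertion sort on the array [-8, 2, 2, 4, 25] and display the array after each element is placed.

First element -8 is already 'sorted'
Insert 2: shifted 0 elements -> [-8, 2, 2, 4, 25]
Insert 2: shifted 0 elements -> [-8, 2, 2, 4, 25]
Insert 4: shifted 0 elements -> [-8, 2, 2, 4, 25]
Insert 25: shifted 0 elements -> [-8, 2, 2, 4, 25]


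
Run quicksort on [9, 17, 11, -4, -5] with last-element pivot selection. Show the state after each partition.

Partition 1: pivot=-5 at index 0 -> [-5, 17, 11, -4, 9]
Partition 2: pivot=9 at index 2 -> [-5, -4, 9, 17, 11]
Partition 3: pivot=11 at index 3 -> [-5, -4, 9, 11, 17]


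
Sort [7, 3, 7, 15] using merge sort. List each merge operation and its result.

Divide and conquer:
  Merge [7] + [3] -> [3, 7]
  Merge [7] + [15] -> [7, 15]
  Merge [3, 7] + [7, 15] -> [3, 7, 7, 15]


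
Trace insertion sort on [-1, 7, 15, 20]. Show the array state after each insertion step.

First element -1 is already 'sorted'
Insert 7: shifted 0 elements -> [-1, 7, 15, 20]
Insert 15: shifted 0 elements -> [-1, 7, 15, 20]
Insert 20: shifted 0 elements -> [-1, 7, 15, 20]


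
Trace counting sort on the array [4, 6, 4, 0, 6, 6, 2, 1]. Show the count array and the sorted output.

Count array: [1, 1, 1, 0, 2, 0, 3]
(count[i] = number of elements equal to i)
Cumulative count: [1, 2, 3, 3, 5, 5, 8]
Sorted: [0, 1, 2, 4, 4, 6, 6, 6]


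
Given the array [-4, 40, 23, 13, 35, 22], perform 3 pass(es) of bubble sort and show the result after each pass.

After pass 1: [-4, 23, 13, 35, 22, 40] (4 swaps)
After pass 2: [-4, 13, 23, 22, 35, 40] (2 swaps)
After pass 3: [-4, 13, 22, 23, 35, 40] (1 swaps)
Total swaps: 7


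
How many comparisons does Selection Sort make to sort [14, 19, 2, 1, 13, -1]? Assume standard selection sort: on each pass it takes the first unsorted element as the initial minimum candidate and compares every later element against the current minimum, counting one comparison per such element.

Pass 1: scan indices 1..5 for the minimum = 5 comparison(s); min is -1, place at index 0 -> [-1, 19, 2, 1, 13, 14]
Pass 2: scan indices 2..5 for the minimum = 4 comparison(s); min is 1, place at index 1 -> [-1, 1, 2, 19, 13, 14]
Pass 3: scan indices 3..5 for the minimum = 3 comparison(s); min is 2, place at index 2 -> [-1, 1, 2, 19, 13, 14]
Pass 4: scan indices 4..5 for the minimum = 2 comparison(s); min is 13, place at index 3 -> [-1, 1, 2, 13, 19, 14]
Pass 5: scan indices 5..5 for the minimum = 1 comparison(s); min is 14, place at index 4 -> [-1, 1, 2, 13, 14, 19]
Selection sort always scans the whole unsorted suffix, so the count is (n-1) + (n-2) + ... + 1 = n(n-1)/2 = 6*5/2 = 15 regardless of the input order.
Total comparisons: 5 + 4 + 3 + 2 + 1 = 15


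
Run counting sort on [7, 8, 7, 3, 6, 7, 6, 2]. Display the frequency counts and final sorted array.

Count array: [0, 0, 1, 1, 0, 0, 2, 3, 1]
(count[i] = number of elements equal to i)
Cumulative count: [0, 0, 1, 2, 2, 2, 4, 7, 8]
Sorted: [2, 3, 6, 6, 7, 7, 7, 8]


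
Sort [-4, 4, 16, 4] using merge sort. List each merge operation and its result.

Divide and conquer:
  Merge [-4] + [4] -> [-4, 4]
  Merge [16] + [4] -> [4, 16]
  Merge [-4, 4] + [4, 16] -> [-4, 4, 4, 16]


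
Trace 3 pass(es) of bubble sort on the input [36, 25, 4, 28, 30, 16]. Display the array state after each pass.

After pass 1: [25, 4, 28, 30, 16, 36] (5 swaps)
After pass 2: [4, 25, 28, 16, 30, 36] (2 swaps)
After pass 3: [4, 25, 16, 28, 30, 36] (1 swaps)
Total swaps: 8


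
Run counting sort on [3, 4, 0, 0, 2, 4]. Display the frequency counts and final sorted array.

Count array: [2, 0, 1, 1, 2]
(count[i] = number of elements equal to i)
Cumulative count: [2, 2, 3, 4, 6]
Sorted: [0, 0, 2, 3, 4, 4]


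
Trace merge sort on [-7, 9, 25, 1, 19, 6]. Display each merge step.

Divide and conquer:
  Merge [9] + [25] -> [9, 25]
  Merge [-7] + [9, 25] -> [-7, 9, 25]
  Merge [19] + [6] -> [6, 19]
  Merge [1] + [6, 19] -> [1, 6, 19]
  Merge [-7, 9, 25] + [1, 6, 19] -> [-7, 1, 6, 9, 19, 25]


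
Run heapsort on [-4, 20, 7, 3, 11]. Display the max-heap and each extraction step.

Build heap: [20, 11, 7, 3, -4]
Extract 20: [11, 3, 7, -4, 20]
Extract 11: [7, 3, -4, 11, 20]
Extract 7: [3, -4, 7, 11, 20]
Extract 3: [-4, 3, 7, 11, 20]


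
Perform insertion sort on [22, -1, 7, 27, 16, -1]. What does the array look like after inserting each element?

First element 22 is already 'sorted'
Insert -1: shifted 1 elements -> [-1, 22, 7, 27, 16, -1]
Insert 7: shifted 1 elements -> [-1, 7, 22, 27, 16, -1]
Insert 27: shifted 0 elements -> [-1, 7, 22, 27, 16, -1]
Insert 16: shifted 2 elements -> [-1, 7, 16, 22, 27, -1]
Insert -1: shifted 4 elements -> [-1, -1, 7, 16, 22, 27]


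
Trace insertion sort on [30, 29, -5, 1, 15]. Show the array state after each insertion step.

First element 30 is already 'sorted'
Insert 29: shifted 1 elements -> [29, 30, -5, 1, 15]
Insert -5: shifted 2 elements -> [-5, 29, 30, 1, 15]
Insert 1: shifted 2 elements -> [-5, 1, 29, 30, 15]
Insert 15: shifted 2 elements -> [-5, 1, 15, 29, 30]


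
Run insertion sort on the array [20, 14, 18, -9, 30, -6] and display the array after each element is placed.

First element 20 is already 'sorted'
Insert 14: shifted 1 elements -> [14, 20, 18, -9, 30, -6]
Insert 18: shifted 1 elements -> [14, 18, 20, -9, 30, -6]
Insert -9: shifted 3 elements -> [-9, 14, 18, 20, 30, -6]
Insert 30: shifted 0 elements -> [-9, 14, 18, 20, 30, -6]
Insert -6: shifted 4 elements -> [-9, -6, 14, 18, 20, 30]


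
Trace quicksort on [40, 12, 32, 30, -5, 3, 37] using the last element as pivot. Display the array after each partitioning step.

Partition 1: pivot=37 at index 5 -> [12, 32, 30, -5, 3, 37, 40]
Partition 2: pivot=3 at index 1 -> [-5, 3, 30, 12, 32, 37, 40]
Partition 3: pivot=32 at index 4 -> [-5, 3, 30, 12, 32, 37, 40]
Partition 4: pivot=12 at index 2 -> [-5, 3, 12, 30, 32, 37, 40]


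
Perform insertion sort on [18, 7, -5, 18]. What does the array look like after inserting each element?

First element 18 is already 'sorted'
Insert 7: shifted 1 elements -> [7, 18, -5, 18]
Insert -5: shifted 2 elements -> [-5, 7, 18, 18]
Insert 18: shifted 0 elements -> [-5, 7, 18, 18]


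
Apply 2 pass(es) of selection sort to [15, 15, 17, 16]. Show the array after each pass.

Pass 1: Select minimum 15 at index 0, swap -> [15, 15, 17, 16]
Pass 2: Select minimum 15 at index 1, swap -> [15, 15, 17, 16]


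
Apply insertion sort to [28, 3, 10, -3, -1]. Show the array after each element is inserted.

First element 28 is already 'sorted'
Insert 3: shifted 1 elements -> [3, 28, 10, -3, -1]
Insert 10: shifted 1 elements -> [3, 10, 28, -3, -1]
Insert -3: shifted 3 elements -> [-3, 3, 10, 28, -1]
Insert -1: shifted 3 elements -> [-3, -1, 3, 10, 28]


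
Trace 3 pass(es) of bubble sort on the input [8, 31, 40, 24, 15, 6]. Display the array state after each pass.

After pass 1: [8, 31, 24, 15, 6, 40] (3 swaps)
After pass 2: [8, 24, 15, 6, 31, 40] (3 swaps)
After pass 3: [8, 15, 6, 24, 31, 40] (2 swaps)
Total swaps: 8


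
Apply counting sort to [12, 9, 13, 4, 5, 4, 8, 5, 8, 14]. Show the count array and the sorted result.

Count array: [0, 0, 0, 0, 2, 2, 0, 0, 2, 1, 0, 0, 1, 1, 1]
(count[i] = number of elements equal to i)
Cumulative count: [0, 0, 0, 0, 2, 4, 4, 4, 6, 7, 7, 7, 8, 9, 10]
Sorted: [4, 4, 5, 5, 8, 8, 9, 12, 13, 14]


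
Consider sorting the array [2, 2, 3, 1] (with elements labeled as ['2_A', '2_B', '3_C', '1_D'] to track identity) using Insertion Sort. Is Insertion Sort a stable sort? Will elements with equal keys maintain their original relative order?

Trace Insertion Sort on the labeled array (the key is the number; the letter only tracks identity):
  Insert 2_B at index 1: [2_A, 2_B, 3_C, 1_D]
  Insert 3_C at index 2: [2_A, 2_B, 3_C, 1_D]
  Insert 1_D at index 0: [1_D, 2_A, 2_B, 3_C]
Final order: [1_D, 2_A, 2_B, 3_C]
Equal keys:
  value 2: originally 2_A, 2_B; after sorting 2_A, 2_B -> order preserved
All equal keys kept their original relative order. Insertion Sort is stable: elements are shifted only while they are strictly greater than the key, so a key is inserted after any equal elements already placed.
Answer: Stable


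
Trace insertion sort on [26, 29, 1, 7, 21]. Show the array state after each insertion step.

First element 26 is already 'sorted'
Insert 29: shifted 0 elements -> [26, 29, 1, 7, 21]
Insert 1: shifted 2 elements -> [1, 26, 29, 7, 21]
Insert 7: shifted 2 elements -> [1, 7, 26, 29, 21]
Insert 21: shifted 2 elements -> [1, 7, 21, 26, 29]


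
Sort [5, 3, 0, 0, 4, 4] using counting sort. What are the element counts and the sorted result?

Count array: [2, 0, 0, 1, 2, 1]
(count[i] = number of elements equal to i)
Cumulative count: [2, 2, 2, 3, 5, 6]
Sorted: [0, 0, 3, 4, 4, 5]


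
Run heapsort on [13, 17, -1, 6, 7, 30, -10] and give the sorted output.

Build heap: [30, 17, 13, 6, 7, -1, -10]
Extract 30: [17, 7, 13, 6, -10, -1, 30]
Extract 17: [13, 7, -1, 6, -10, 17, 30]
Extract 13: [7, 6, -1, -10, 13, 17, 30]
Extract 7: [6, -10, -1, 7, 13, 17, 30]
Extract 6: [-1, -10, 6, 7, 13, 17, 30]
Extract -1: [-10, -1, 6, 7, 13, 17, 30]


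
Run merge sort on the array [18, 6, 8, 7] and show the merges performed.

Divide and conquer:
  Merge [18] + [6] -> [6, 18]
  Merge [8] + [7] -> [7, 8]
  Merge [6, 18] + [7, 8] -> [6, 7, 8, 18]


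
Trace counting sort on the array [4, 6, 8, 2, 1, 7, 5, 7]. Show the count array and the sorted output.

Count array: [0, 1, 1, 0, 1, 1, 1, 2, 1]
(count[i] = number of elements equal to i)
Cumulative count: [0, 1, 2, 2, 3, 4, 5, 7, 8]
Sorted: [1, 2, 4, 5, 6, 7, 7, 8]


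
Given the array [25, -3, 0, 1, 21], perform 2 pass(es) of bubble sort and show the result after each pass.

After pass 1: [-3, 0, 1, 21, 25] (4 swaps)
After pass 2: [-3, 0, 1, 21, 25] (0 swaps)
Total swaps: 4


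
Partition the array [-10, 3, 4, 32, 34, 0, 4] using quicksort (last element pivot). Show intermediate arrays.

Partition 1: pivot=4 at index 4 -> [-10, 3, 4, 0, 4, 32, 34]
Partition 2: pivot=0 at index 1 -> [-10, 0, 4, 3, 4, 32, 34]
Partition 3: pivot=3 at index 2 -> [-10, 0, 3, 4, 4, 32, 34]
Partition 4: pivot=34 at index 6 -> [-10, 0, 3, 4, 4, 32, 34]


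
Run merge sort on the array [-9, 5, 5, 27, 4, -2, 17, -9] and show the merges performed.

Divide and conquer:
  Merge [-9] + [5] -> [-9, 5]
  Merge [5] + [27] -> [5, 27]
  Merge [-9, 5] + [5, 27] -> [-9, 5, 5, 27]
  Merge [4] + [-2] -> [-2, 4]
  Merge [17] + [-9] -> [-9, 17]
  Merge [-2, 4] + [-9, 17] -> [-9, -2, 4, 17]
  Merge [-9, 5, 5, 27] + [-9, -2, 4, 17] -> [-9, -9, -2, 4, 5, 5, 17, 27]


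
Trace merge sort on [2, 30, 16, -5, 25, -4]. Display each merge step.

Divide and conquer:
  Merge [30] + [16] -> [16, 30]
  Merge [2] + [16, 30] -> [2, 16, 30]
  Merge [25] + [-4] -> [-4, 25]
  Merge [-5] + [-4, 25] -> [-5, -4, 25]
  Merge [2, 16, 30] + [-5, -4, 25] -> [-5, -4, 2, 16, 25, 30]


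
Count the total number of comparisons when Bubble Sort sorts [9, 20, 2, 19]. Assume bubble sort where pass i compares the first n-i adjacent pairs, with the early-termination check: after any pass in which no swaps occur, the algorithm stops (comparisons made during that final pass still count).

Pass 1: compare adjacent pairs (0,1)..(2,3) = 3 comparison(s), 2 swap(s) -> [9, 2, 19, 20]
Pass 2: compare adjacent pairs (0,1)..(1,2) = 2 comparison(s), 1 swap(s) -> [2, 9, 19, 20]
Pass 3: compare adjacent pairs (0,1)..(0,1) = 1 comparison(s), 0 swap(s) -> [2, 9, 19, 20]
No swaps in this pass, so bubble sort stops here.
Total comparisons: 3 + 2 + 1 = 6


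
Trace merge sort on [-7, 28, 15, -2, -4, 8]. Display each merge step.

Divide and conquer:
  Merge [28] + [15] -> [15, 28]
  Merge [-7] + [15, 28] -> [-7, 15, 28]
  Merge [-4] + [8] -> [-4, 8]
  Merge [-2] + [-4, 8] -> [-4, -2, 8]
  Merge [-7, 15, 28] + [-4, -2, 8] -> [-7, -4, -2, 8, 15, 28]


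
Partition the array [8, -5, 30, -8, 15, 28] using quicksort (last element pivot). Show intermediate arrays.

Partition 1: pivot=28 at index 4 -> [8, -5, -8, 15, 28, 30]
Partition 2: pivot=15 at index 3 -> [8, -5, -8, 15, 28, 30]
Partition 3: pivot=-8 at index 0 -> [-8, -5, 8, 15, 28, 30]
Partition 4: pivot=8 at index 2 -> [-8, -5, 8, 15, 28, 30]


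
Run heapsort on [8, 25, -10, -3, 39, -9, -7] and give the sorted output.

Build heap: [39, 25, -7, -3, 8, -9, -10]
Extract 39: [25, 8, -7, -3, -10, -9, 39]
Extract 25: [8, -3, -7, -9, -10, 25, 39]
Extract 8: [-3, -9, -7, -10, 8, 25, 39]
Extract -3: [-7, -9, -10, -3, 8, 25, 39]
Extract -7: [-9, -10, -7, -3, 8, 25, 39]
Extract -9: [-10, -9, -7, -3, 8, 25, 39]


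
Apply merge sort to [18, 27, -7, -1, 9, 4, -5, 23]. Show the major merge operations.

Divide and conquer:
  Merge [18] + [27] -> [18, 27]
  Merge [-7] + [-1] -> [-7, -1]
  Merge [18, 27] + [-7, -1] -> [-7, -1, 18, 27]
  Merge [9] + [4] -> [4, 9]
  Merge [-5] + [23] -> [-5, 23]
  Merge [4, 9] + [-5, 23] -> [-5, 4, 9, 23]
  Merge [-7, -1, 18, 27] + [-5, 4, 9, 23] -> [-7, -5, -1, 4, 9, 18, 23, 27]


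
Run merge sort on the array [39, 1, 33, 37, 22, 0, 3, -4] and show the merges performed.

Divide and conquer:
  Merge [39] + [1] -> [1, 39]
  Merge [33] + [37] -> [33, 37]
  Merge [1, 39] + [33, 37] -> [1, 33, 37, 39]
  Merge [22] + [0] -> [0, 22]
  Merge [3] + [-4] -> [-4, 3]
  Merge [0, 22] + [-4, 3] -> [-4, 0, 3, 22]
  Merge [1, 33, 37, 39] + [-4, 0, 3, 22] -> [-4, 0, 1, 3, 22, 33, 37, 39]


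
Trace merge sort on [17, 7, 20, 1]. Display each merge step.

Divide and conquer:
  Merge [17] + [7] -> [7, 17]
  Merge [20] + [1] -> [1, 20]
  Merge [7, 17] + [1, 20] -> [1, 7, 17, 20]


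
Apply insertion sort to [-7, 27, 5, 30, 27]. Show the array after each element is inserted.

First element -7 is already 'sorted'
Insert 27: shifted 0 elements -> [-7, 27, 5, 30, 27]
Insert 5: shifted 1 elements -> [-7, 5, 27, 30, 27]
Insert 30: shifted 0 elements -> [-7, 5, 27, 30, 27]
Insert 27: shifted 1 elements -> [-7, 5, 27, 27, 30]


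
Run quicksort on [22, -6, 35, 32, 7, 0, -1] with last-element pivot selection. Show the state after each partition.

Partition 1: pivot=-1 at index 1 -> [-6, -1, 35, 32, 7, 0, 22]
Partition 2: pivot=22 at index 4 -> [-6, -1, 7, 0, 22, 32, 35]
Partition 3: pivot=0 at index 2 -> [-6, -1, 0, 7, 22, 32, 35]
Partition 4: pivot=35 at index 6 -> [-6, -1, 0, 7, 22, 32, 35]


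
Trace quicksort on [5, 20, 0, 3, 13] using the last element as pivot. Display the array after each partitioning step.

Partition 1: pivot=13 at index 3 -> [5, 0, 3, 13, 20]
Partition 2: pivot=3 at index 1 -> [0, 3, 5, 13, 20]


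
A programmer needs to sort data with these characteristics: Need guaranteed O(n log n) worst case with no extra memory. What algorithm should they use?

Best choice: Heapsort
Reason: Heapsort is O(n log n) worst case and sorts in-place; quicksort can degrade to O(n^2)


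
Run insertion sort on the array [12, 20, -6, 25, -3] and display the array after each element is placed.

First element 12 is already 'sorted'
Insert 20: shifted 0 elements -> [12, 20, -6, 25, -3]
Insert -6: shifted 2 elements -> [-6, 12, 20, 25, -3]
Insert 25: shifted 0 elements -> [-6, 12, 20, 25, -3]
Insert -3: shifted 3 elements -> [-6, -3, 12, 20, 25]


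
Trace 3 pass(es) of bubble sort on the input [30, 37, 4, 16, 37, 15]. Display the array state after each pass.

After pass 1: [30, 4, 16, 37, 15, 37] (3 swaps)
After pass 2: [4, 16, 30, 15, 37, 37] (3 swaps)
After pass 3: [4, 16, 15, 30, 37, 37] (1 swaps)
Total swaps: 7


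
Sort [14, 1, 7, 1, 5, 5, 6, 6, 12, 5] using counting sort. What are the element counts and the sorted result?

Count array: [0, 2, 0, 0, 0, 3, 2, 1, 0, 0, 0, 0, 1, 0, 1]
(count[i] = number of elements equal to i)
Cumulative count: [0, 2, 2, 2, 2, 5, 7, 8, 8, 8, 8, 8, 9, 9, 10]
Sorted: [1, 1, 5, 5, 5, 6, 6, 7, 12, 14]


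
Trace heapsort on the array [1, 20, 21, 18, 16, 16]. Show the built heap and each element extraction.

Build heap: [21, 20, 16, 18, 16, 1]
Extract 21: [20, 18, 16, 1, 16, 21]
Extract 20: [18, 16, 16, 1, 20, 21]
Extract 18: [16, 1, 16, 18, 20, 21]
Extract 16: [16, 1, 16, 18, 20, 21]
Extract 16: [1, 16, 16, 18, 20, 21]


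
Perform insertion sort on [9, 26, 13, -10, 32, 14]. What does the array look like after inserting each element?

First element 9 is already 'sorted'
Insert 26: shifted 0 elements -> [9, 26, 13, -10, 32, 14]
Insert 13: shifted 1 elements -> [9, 13, 26, -10, 32, 14]
Insert -10: shifted 3 elements -> [-10, 9, 13, 26, 32, 14]
Insert 32: shifted 0 elements -> [-10, 9, 13, 26, 32, 14]
Insert 14: shifted 2 elements -> [-10, 9, 13, 14, 26, 32]


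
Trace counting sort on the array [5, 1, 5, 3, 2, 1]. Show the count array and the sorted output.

Count array: [0, 2, 1, 1, 0, 2]
(count[i] = number of elements equal to i)
Cumulative count: [0, 2, 3, 4, 4, 6]
Sorted: [1, 1, 2, 3, 5, 5]


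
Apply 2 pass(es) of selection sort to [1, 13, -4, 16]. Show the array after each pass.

Pass 1: Select minimum -4 at index 2, swap -> [-4, 13, 1, 16]
Pass 2: Select minimum 1 at index 2, swap -> [-4, 1, 13, 16]


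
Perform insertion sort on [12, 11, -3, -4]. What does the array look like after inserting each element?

First element 12 is already 'sorted'
Insert 11: shifted 1 elements -> [11, 12, -3, -4]
Insert -3: shifted 2 elements -> [-3, 11, 12, -4]
Insert -4: shifted 3 elements -> [-4, -3, 11, 12]


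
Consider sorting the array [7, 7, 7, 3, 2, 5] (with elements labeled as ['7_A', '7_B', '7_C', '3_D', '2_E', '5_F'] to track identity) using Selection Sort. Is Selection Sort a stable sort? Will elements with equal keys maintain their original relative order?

Trace Selection Sort on the labeled array (the key is the number; the letter only tracks identity):
  Pass 1: minimum of unsorted part is 2_E at index 4; swap it with 7_A at index 0 -> [2_E, 7_B, 7_C, 3_D, 7_A, 5_F]
  Pass 2: minimum of unsorted part is 3_D at index 3; swap it with 7_B at index 1 -> [2_E, 3_D, 7_C, 7_B, 7_A, 5_F]
  Pass 3: minimum of unsorted part is 5_F at index 5; swap it with 7_C at index 2 -> [2_E, 3_D, 5_F, 7_B, 7_A, 7_C]
  Pass 4: minimum 7_B is already at index 3; no swap -> [2_E, 3_D, 5_F, 7_B, 7_A, 7_C]
  Pass 5: minimum 7_A is already at index 4; no swap -> [2_E, 3_D, 5_F, 7_B, 7_A, 7_C]
Final order: [2_E, 3_D, 5_F, 7_B, 7_A, 7_C]
Equal keys:
  value 7: originally 7_A, 7_B, 7_C; after sorting 7_B, 7_A, 7_C -> order changed
Equal keys were reordered, so Selection Sort is not stable: the long-range swap that moves the minimum into place can carry an element past an equal key. (One such input is enough; an unstable sort may happen to preserve order on other inputs, but it gives no guarantee.)
Answer: Not stable


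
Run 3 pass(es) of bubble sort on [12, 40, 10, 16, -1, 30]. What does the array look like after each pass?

After pass 1: [12, 10, 16, -1, 30, 40] (4 swaps)
After pass 2: [10, 12, -1, 16, 30, 40] (2 swaps)
After pass 3: [10, -1, 12, 16, 30, 40] (1 swaps)
Total swaps: 7


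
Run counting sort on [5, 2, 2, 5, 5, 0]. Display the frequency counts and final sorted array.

Count array: [1, 0, 2, 0, 0, 3]
(count[i] = number of elements equal to i)
Cumulative count: [1, 1, 3, 3, 3, 6]
Sorted: [0, 2, 2, 5, 5, 5]


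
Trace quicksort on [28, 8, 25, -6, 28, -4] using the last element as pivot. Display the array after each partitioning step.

Partition 1: pivot=-4 at index 1 -> [-6, -4, 25, 28, 28, 8]
Partition 2: pivot=8 at index 2 -> [-6, -4, 8, 28, 28, 25]
Partition 3: pivot=25 at index 3 -> [-6, -4, 8, 25, 28, 28]
Partition 4: pivot=28 at index 5 -> [-6, -4, 8, 25, 28, 28]


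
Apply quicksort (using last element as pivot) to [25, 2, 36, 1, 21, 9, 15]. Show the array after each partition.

Partition 1: pivot=15 at index 3 -> [2, 1, 9, 15, 21, 36, 25]
Partition 2: pivot=9 at index 2 -> [2, 1, 9, 15, 21, 36, 25]
Partition 3: pivot=1 at index 0 -> [1, 2, 9, 15, 21, 36, 25]
Partition 4: pivot=25 at index 5 -> [1, 2, 9, 15, 21, 25, 36]


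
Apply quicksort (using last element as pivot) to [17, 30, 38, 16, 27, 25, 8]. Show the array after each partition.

Partition 1: pivot=8 at index 0 -> [8, 30, 38, 16, 27, 25, 17]
Partition 2: pivot=17 at index 2 -> [8, 16, 17, 30, 27, 25, 38]
Partition 3: pivot=38 at index 6 -> [8, 16, 17, 30, 27, 25, 38]
Partition 4: pivot=25 at index 3 -> [8, 16, 17, 25, 27, 30, 38]
Partition 5: pivot=30 at index 5 -> [8, 16, 17, 25, 27, 30, 38]


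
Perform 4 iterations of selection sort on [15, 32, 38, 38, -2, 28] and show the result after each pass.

Pass 1: Select minimum -2 at index 4, swap -> [-2, 32, 38, 38, 15, 28]
Pass 2: Select minimum 15 at index 4, swap -> [-2, 15, 38, 38, 32, 28]
Pass 3: Select minimum 28 at index 5, swap -> [-2, 15, 28, 38, 32, 38]
Pass 4: Select minimum 32 at index 4, swap -> [-2, 15, 28, 32, 38, 38]


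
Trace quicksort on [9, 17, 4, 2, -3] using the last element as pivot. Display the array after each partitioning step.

Partition 1: pivot=-3 at index 0 -> [-3, 17, 4, 2, 9]
Partition 2: pivot=9 at index 3 -> [-3, 4, 2, 9, 17]
Partition 3: pivot=2 at index 1 -> [-3, 2, 4, 9, 17]


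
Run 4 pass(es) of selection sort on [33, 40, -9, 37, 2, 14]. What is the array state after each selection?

Pass 1: Select minimum -9 at index 2, swap -> [-9, 40, 33, 37, 2, 14]
Pass 2: Select minimum 2 at index 4, swap -> [-9, 2, 33, 37, 40, 14]
Pass 3: Select minimum 14 at index 5, swap -> [-9, 2, 14, 37, 40, 33]
Pass 4: Select minimum 33 at index 5, swap -> [-9, 2, 14, 33, 40, 37]
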